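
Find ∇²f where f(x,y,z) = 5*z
0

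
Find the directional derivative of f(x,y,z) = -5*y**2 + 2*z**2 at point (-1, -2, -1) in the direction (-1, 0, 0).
0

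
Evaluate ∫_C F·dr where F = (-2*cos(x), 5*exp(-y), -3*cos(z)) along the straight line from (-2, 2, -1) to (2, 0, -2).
-5 - 3*sin(1) - sin(2) + 5*exp(-2)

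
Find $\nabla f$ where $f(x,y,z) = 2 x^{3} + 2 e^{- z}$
(6*x**2, 0, -2*exp(-z))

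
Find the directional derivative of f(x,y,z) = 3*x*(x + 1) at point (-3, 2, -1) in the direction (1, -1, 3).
-15*sqrt(11)/11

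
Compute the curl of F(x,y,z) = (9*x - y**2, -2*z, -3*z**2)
(2, 0, 2*y)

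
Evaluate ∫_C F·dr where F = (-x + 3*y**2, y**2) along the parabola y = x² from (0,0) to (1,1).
13/30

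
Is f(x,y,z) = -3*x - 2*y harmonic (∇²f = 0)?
Yes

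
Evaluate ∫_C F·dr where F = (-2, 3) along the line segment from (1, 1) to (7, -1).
-18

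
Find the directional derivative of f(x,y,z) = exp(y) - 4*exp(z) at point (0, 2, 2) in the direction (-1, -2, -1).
sqrt(6)*exp(2)/3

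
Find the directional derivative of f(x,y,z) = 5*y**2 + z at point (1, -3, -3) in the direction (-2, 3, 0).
-90*sqrt(13)/13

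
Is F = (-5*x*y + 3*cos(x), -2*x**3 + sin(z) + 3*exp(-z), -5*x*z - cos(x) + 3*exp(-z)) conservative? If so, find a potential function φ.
No, ∇×F = (-cos(z) + 3*exp(-z), 5*z - sin(x), x*(5 - 6*x)) ≠ 0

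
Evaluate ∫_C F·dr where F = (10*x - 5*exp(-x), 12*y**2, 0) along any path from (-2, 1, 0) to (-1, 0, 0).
-5*exp(2) - 19 + 5*E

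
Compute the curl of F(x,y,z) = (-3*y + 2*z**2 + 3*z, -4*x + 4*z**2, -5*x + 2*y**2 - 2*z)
(4*y - 8*z, 4*z + 8, -1)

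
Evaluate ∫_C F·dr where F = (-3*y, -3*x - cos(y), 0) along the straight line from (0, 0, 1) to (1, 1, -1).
-3 - sin(1)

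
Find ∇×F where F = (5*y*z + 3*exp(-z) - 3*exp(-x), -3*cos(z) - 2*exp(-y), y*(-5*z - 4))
(-5*z - 3*sin(z) - 4, 5*y - 3*exp(-z), -5*z)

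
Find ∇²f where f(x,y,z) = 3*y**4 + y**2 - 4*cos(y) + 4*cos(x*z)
-4*x**2*cos(x*z) + 36*y**2 - 4*z**2*cos(x*z) + 4*cos(y) + 2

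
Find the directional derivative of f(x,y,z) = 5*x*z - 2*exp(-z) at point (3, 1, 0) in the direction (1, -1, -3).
-51*sqrt(11)/11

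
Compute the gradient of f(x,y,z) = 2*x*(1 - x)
(2 - 4*x, 0, 0)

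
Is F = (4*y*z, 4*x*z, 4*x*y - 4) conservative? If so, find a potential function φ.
Yes, F is conservative. φ = 4*z*(x*y - 1)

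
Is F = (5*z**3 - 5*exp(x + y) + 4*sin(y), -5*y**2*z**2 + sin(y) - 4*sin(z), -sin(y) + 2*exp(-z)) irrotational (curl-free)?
No, ∇×F = (10*y**2*z - cos(y) + 4*cos(z), 15*z**2, 5*exp(x + y) - 4*cos(y))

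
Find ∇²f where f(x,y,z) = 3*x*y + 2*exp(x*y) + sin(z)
2*x**2*exp(x*y) + 2*y**2*exp(x*y) - sin(z)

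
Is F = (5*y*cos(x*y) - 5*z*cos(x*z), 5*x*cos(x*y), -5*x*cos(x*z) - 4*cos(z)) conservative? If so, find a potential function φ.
Yes, F is conservative. φ = -4*sin(z) + 5*sin(x*y) - 5*sin(x*z)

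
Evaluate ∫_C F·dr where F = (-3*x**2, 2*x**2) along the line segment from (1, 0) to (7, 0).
-342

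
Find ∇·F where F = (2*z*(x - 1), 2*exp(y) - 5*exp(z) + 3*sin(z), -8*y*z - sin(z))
-8*y + 2*z + 2*exp(y) - cos(z)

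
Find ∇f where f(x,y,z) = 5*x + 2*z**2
(5, 0, 4*z)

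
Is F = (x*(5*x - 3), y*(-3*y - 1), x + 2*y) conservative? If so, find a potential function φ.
No, ∇×F = (2, -1, 0) ≠ 0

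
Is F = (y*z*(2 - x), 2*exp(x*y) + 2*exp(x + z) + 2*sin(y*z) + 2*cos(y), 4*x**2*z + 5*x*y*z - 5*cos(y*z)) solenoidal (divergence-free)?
No, ∇·F = 4*x**2 + 5*x*y + 2*x*exp(x*y) - y*z + 5*y*sin(y*z) + 2*z*cos(y*z) - 2*sin(y)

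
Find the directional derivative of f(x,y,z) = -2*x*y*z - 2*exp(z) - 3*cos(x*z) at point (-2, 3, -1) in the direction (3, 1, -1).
sqrt(11)*(-3*E*sin(2) + 2 + 2*E)*exp(-1)/11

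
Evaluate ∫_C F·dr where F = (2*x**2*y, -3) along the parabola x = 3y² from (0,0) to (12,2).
13782/7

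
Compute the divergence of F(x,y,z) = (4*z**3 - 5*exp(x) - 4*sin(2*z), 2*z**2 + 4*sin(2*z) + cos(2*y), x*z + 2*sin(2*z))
x - 5*exp(x) - 2*sin(2*y) + 4*cos(2*z)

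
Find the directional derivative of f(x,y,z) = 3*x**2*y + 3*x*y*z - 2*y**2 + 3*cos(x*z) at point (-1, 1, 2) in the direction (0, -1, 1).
sqrt(2)*(4 - 3*sin(2))/2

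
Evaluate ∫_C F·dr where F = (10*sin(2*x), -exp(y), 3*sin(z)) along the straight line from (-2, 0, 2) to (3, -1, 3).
-5*cos(6) + 5*cos(4) + 3*cos(2) - exp(-1) + 1 - 3*cos(3)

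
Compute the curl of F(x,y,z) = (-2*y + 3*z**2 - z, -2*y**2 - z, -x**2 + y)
(2, 2*x + 6*z - 1, 2)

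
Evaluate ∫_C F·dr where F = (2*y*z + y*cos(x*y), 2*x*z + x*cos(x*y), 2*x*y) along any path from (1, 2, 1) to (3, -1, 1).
-10 - sin(2) - sin(3)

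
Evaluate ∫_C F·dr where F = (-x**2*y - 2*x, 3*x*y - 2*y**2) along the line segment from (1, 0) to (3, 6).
-60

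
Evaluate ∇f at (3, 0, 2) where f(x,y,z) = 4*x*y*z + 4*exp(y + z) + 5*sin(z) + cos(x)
(-sin(3), 24 + 4*exp(2), 5*cos(2) + 4*exp(2))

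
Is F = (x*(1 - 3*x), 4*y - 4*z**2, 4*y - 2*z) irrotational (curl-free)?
No, ∇×F = (8*z + 4, 0, 0)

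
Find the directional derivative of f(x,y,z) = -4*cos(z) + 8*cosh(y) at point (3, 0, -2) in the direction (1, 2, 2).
-8*sin(2)/3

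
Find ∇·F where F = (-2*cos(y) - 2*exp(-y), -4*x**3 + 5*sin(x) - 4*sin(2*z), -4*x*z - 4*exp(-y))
-4*x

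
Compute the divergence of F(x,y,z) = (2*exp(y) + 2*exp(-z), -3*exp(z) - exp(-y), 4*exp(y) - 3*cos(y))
exp(-y)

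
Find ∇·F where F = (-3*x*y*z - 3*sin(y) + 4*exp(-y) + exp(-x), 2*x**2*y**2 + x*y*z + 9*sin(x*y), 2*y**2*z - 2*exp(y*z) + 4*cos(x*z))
4*x**2*y + x*z - 4*x*sin(x*z) + 9*x*cos(x*y) + 2*y**2 - 3*y*z - 2*y*exp(y*z) - exp(-x)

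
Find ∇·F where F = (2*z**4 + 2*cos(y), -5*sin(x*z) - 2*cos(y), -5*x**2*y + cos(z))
2*sin(y) - sin(z)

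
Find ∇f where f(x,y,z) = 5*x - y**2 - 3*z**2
(5, -2*y, -6*z)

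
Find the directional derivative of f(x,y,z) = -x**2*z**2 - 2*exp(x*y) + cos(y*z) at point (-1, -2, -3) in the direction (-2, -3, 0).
-sqrt(13)*(9*sin(6) + 36 + 14*exp(2))/13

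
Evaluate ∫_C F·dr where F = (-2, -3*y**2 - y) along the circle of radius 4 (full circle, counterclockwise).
0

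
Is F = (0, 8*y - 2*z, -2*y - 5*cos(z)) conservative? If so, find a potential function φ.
Yes, F is conservative. φ = 4*y**2 - 2*y*z - 5*sin(z)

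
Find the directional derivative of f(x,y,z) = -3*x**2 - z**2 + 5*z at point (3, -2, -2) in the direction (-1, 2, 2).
12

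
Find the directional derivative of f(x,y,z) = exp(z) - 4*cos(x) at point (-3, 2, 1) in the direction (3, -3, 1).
sqrt(19)*(E - 12*sin(3))/19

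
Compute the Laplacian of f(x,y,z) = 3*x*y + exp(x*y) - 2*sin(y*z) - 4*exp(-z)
x**2*exp(x*y) + y**2*exp(x*y) + 2*y**2*sin(y*z) + 2*z**2*sin(y*z) - 4*exp(-z)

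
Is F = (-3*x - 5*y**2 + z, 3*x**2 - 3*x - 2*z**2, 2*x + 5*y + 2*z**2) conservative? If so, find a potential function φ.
No, ∇×F = (4*z + 5, -1, 6*x + 10*y - 3) ≠ 0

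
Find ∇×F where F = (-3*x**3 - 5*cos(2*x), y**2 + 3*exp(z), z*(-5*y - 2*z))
(-5*z - 3*exp(z), 0, 0)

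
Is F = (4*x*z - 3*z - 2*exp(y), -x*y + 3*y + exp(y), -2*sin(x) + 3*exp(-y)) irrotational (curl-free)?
No, ∇×F = (-3*exp(-y), 4*x + 2*cos(x) - 3, -y + 2*exp(y))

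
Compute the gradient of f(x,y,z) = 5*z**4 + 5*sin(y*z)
(0, 5*z*cos(y*z), 5*y*cos(y*z) + 20*z**3)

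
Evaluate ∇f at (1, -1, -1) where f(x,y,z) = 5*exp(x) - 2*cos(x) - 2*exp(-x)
(2*exp(-1) + 2*sin(1) + 5*E, 0, 0)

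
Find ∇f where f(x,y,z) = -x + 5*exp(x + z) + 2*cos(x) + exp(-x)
(5*exp(x + z) - 2*sin(x) - 1 - exp(-x), 0, 5*exp(x + z))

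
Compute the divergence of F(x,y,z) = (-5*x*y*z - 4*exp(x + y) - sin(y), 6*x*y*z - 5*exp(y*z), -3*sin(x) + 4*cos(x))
6*x*z - 5*y*z - 5*z*exp(y*z) - 4*exp(x + y)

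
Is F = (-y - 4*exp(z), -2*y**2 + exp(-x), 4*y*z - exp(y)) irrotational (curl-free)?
No, ∇×F = (4*z - exp(y), -4*exp(z), 1 - exp(-x))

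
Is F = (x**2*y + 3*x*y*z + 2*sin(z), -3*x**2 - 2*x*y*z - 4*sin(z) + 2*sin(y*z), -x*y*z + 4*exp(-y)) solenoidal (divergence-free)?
No, ∇·F = x*y - 2*x*z + 3*y*z + 2*z*cos(y*z)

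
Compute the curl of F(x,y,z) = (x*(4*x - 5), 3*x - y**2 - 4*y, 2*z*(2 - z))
(0, 0, 3)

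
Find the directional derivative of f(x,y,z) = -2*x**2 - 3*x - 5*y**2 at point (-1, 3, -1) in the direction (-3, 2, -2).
-63*sqrt(17)/17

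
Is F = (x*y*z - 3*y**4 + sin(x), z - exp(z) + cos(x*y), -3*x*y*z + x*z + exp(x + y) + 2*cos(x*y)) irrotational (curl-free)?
No, ∇×F = (-3*x*z - 2*x*sin(x*y) + exp(z) + exp(x + y) - 1, x*y + 3*y*z + 2*y*sin(x*y) - z - exp(x + y), -x*z + 12*y**3 - y*sin(x*y))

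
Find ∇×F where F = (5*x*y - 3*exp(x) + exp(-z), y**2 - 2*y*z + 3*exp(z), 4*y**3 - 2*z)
(12*y**2 + 2*y - 3*exp(z), -exp(-z), -5*x)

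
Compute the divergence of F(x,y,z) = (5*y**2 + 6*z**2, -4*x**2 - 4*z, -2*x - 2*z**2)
-4*z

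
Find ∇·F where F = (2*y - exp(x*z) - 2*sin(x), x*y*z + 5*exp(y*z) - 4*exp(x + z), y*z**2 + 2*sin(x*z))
x*z + 2*x*cos(x*z) + 2*y*z - z*exp(x*z) + 5*z*exp(y*z) - 2*cos(x)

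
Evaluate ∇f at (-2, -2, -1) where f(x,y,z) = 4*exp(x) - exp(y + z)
(4*exp(-2), -exp(-3), -exp(-3))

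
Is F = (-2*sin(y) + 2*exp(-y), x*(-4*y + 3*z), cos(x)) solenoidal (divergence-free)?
No, ∇·F = -4*x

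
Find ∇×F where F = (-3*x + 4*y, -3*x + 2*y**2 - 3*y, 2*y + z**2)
(2, 0, -7)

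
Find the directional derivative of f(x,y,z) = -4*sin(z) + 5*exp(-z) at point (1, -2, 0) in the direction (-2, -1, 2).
-6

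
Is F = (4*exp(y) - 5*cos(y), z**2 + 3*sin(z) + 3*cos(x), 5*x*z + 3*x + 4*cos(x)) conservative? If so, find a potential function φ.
No, ∇×F = (-2*z - 3*cos(z), -5*z + 4*sin(x) - 3, -4*exp(y) - 3*sin(x) - 5*sin(y)) ≠ 0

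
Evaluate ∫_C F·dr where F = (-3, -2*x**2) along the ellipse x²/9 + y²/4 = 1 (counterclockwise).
0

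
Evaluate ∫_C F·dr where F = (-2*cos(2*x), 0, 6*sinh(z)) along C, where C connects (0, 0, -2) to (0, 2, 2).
0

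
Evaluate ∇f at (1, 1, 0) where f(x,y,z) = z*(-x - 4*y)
(0, 0, -5)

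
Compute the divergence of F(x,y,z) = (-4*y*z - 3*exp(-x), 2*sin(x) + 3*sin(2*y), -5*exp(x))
6*cos(2*y) + 3*exp(-x)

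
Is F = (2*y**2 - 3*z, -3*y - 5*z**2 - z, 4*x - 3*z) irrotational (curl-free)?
No, ∇×F = (10*z + 1, -7, -4*y)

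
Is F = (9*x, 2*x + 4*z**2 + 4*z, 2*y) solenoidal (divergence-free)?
No, ∇·F = 9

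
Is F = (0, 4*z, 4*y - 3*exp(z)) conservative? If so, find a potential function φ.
Yes, F is conservative. φ = 4*y*z - 3*exp(z)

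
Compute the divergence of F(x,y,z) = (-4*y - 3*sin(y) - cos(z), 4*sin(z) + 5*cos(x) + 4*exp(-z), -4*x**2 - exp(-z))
exp(-z)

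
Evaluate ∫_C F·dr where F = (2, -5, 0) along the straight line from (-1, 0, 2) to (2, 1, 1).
1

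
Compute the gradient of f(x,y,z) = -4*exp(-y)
(0, 4*exp(-y), 0)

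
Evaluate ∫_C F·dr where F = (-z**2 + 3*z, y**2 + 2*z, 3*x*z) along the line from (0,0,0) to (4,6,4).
488/3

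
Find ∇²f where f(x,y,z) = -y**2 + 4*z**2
6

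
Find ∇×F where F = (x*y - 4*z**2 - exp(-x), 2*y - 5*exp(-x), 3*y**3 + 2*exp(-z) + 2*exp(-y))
(9*y**2 - 2*exp(-y), -8*z, -x + 5*exp(-x))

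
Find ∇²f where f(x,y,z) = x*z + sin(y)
-sin(y)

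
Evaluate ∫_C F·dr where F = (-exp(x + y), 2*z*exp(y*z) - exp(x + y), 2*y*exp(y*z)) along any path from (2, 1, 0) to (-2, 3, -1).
-E - 2 + 2*exp(-3) + exp(3)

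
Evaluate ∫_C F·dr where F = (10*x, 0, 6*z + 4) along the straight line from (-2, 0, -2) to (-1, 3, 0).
-19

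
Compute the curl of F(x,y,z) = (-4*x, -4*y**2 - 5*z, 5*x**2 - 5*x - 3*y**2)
(5 - 6*y, 5 - 10*x, 0)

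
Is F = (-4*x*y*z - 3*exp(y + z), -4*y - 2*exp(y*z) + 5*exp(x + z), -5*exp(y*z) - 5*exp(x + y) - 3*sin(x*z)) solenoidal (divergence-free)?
No, ∇·F = -3*x*cos(x*z) - 4*y*z - 5*y*exp(y*z) - 2*z*exp(y*z) - 4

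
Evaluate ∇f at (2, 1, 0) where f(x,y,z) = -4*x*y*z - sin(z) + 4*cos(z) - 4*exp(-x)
(4*exp(-2), 0, -9)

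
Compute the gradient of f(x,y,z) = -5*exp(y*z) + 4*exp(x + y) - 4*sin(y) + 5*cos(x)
(4*exp(x + y) - 5*sin(x), -5*z*exp(y*z) + 4*exp(x + y) - 4*cos(y), -5*y*exp(y*z))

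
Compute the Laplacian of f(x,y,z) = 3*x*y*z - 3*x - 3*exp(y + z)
-6*exp(y + z)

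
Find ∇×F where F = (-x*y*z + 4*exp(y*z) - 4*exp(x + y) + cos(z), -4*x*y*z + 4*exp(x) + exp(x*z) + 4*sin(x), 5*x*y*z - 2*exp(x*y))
(x*(4*y + 5*z - 2*exp(x*y) - exp(x*z)), -x*y - 5*y*z + 2*y*exp(x*y) + 4*y*exp(y*z) - sin(z), x*z - 4*y*z + z*exp(x*z) - 4*z*exp(y*z) + 4*exp(x) + 4*exp(x + y) + 4*cos(x))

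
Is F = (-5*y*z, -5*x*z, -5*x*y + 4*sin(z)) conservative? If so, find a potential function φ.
Yes, F is conservative. φ = -5*x*y*z - 4*cos(z)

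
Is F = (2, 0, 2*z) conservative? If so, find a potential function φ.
Yes, F is conservative. φ = 2*x + z**2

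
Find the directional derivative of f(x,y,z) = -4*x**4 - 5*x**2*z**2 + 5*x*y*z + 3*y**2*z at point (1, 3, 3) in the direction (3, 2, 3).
-9*sqrt(22)/22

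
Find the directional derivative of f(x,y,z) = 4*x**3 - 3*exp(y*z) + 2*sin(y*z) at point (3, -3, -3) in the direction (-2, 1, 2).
-72 - 6*cos(9) + 9*exp(9)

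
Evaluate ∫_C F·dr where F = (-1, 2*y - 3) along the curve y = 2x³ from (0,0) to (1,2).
-3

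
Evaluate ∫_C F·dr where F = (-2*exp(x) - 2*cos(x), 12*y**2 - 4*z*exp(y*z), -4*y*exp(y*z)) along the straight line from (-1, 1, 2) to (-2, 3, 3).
-4*exp(9) - 2*sin(1) - 2*exp(-2) + 2*exp(-1) + 2*sin(2) + 4*exp(2) + 104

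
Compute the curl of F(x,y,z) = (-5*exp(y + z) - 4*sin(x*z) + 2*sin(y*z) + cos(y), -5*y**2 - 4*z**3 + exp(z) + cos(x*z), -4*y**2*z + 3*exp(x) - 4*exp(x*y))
(-4*x*exp(x*y) + x*sin(x*z) - 8*y*z + 12*z**2 - exp(z), -4*x*cos(x*z) + 4*y*exp(x*y) + 2*y*cos(y*z) - 3*exp(x) - 5*exp(y + z), -z*sin(x*z) - 2*z*cos(y*z) + 5*exp(y + z) + sin(y))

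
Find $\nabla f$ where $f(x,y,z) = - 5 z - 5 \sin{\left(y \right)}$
(0, -5*cos(y), -5)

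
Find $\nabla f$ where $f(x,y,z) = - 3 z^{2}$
(0, 0, -6*z)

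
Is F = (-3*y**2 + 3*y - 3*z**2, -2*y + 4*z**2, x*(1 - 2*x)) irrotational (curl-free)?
No, ∇×F = (-8*z, 4*x - 6*z - 1, 6*y - 3)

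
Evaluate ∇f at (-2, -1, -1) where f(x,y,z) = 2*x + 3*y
(2, 3, 0)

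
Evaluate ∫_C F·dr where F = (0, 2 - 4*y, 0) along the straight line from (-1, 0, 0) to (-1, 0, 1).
0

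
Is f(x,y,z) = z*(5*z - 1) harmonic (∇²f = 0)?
No, ∇²f = 10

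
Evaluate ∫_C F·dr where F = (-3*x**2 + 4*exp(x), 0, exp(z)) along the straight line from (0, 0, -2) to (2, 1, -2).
-12 + 4*exp(2)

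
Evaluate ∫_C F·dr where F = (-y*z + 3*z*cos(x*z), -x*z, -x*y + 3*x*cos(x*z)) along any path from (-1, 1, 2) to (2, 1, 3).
-8 + 3*sin(6) + 3*sin(2)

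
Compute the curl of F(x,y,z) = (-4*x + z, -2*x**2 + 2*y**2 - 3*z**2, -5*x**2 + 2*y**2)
(4*y + 6*z, 10*x + 1, -4*x)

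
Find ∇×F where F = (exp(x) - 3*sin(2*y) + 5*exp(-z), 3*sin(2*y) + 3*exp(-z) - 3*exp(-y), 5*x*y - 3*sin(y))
(5*x - 3*cos(y) + 3*exp(-z), -5*y - 5*exp(-z), 6*cos(2*y))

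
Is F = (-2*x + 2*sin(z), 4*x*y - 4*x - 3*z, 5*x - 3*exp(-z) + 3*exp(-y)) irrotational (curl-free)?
No, ∇×F = (3 - 3*exp(-y), 2*cos(z) - 5, 4*y - 4)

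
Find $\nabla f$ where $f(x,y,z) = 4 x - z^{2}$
(4, 0, -2*z)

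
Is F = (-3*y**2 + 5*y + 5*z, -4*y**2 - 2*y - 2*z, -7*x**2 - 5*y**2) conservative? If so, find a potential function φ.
No, ∇×F = (2 - 10*y, 14*x + 5, 6*y - 5) ≠ 0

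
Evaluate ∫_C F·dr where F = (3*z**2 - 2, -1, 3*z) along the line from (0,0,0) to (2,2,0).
-6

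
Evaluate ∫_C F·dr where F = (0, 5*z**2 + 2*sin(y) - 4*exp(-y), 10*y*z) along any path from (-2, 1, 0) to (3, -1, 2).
-20 + 8*sinh(1)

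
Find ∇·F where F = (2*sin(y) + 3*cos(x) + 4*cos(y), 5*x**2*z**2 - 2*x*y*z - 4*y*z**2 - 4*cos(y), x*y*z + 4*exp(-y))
x*y - 2*x*z - 4*z**2 - 3*sin(x) + 4*sin(y)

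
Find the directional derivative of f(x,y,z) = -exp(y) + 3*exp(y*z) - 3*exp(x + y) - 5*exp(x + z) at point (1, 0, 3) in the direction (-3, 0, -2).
sqrt(13)*E*(9 + 25*exp(3))/13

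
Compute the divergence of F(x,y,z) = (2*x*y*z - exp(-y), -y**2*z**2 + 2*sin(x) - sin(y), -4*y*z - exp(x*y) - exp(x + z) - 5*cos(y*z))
-2*y*z**2 + 2*y*z + 5*y*sin(y*z) - 4*y - exp(x + z) - cos(y)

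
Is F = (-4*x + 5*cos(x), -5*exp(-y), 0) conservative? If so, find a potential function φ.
Yes, F is conservative. φ = -2*x**2 + 5*sin(x) + 5*exp(-y)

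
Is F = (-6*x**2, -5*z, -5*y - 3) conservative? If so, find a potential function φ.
Yes, F is conservative. φ = -2*x**3 - 5*y*z - 3*z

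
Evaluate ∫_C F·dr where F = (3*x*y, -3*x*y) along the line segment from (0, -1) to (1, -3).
-21/2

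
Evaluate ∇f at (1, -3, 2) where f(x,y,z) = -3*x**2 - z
(-6, 0, -1)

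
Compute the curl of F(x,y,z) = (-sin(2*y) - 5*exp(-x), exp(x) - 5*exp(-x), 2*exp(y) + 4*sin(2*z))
(2*exp(y), 0, exp(x) + 2*cos(2*y) + 5*exp(-x))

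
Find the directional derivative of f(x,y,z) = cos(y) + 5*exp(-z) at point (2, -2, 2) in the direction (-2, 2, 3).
sqrt(17)*(-15 + 2*exp(2)*sin(2))*exp(-2)/17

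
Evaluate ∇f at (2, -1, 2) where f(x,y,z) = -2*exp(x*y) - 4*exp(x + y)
(2*(1 - 2*exp(3))*exp(-2), -(4 + 4*exp(3))*exp(-2), 0)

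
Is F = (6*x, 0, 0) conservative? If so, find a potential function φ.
Yes, F is conservative. φ = 3*x**2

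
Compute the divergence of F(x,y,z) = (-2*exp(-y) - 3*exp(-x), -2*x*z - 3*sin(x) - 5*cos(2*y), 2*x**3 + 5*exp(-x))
10*sin(2*y) + 3*exp(-x)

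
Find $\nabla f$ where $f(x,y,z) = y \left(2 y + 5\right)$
(0, 4*y + 5, 0)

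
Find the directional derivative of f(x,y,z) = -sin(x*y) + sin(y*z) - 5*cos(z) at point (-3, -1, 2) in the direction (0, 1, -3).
sqrt(10)*(-15*sin(2) + 3*cos(3) + 5*cos(2))/10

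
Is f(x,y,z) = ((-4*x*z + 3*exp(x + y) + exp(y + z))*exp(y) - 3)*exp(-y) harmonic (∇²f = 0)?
No, ∇²f = (6*exp(x + 2*y) + 2*exp(2*y + z) - 3)*exp(-y)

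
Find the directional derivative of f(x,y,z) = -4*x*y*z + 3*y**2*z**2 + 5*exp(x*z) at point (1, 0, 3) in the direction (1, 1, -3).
-12*sqrt(11)/11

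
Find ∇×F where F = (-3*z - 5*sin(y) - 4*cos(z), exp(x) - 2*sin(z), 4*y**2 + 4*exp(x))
(8*y + 2*cos(z), -4*exp(x) + 4*sin(z) - 3, exp(x) + 5*cos(y))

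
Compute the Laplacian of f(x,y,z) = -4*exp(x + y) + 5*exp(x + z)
-8*exp(x + y) + 10*exp(x + z)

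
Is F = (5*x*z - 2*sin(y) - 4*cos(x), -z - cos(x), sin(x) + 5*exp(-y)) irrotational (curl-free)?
No, ∇×F = (1 - 5*exp(-y), 5*x - cos(x), sin(x) + 2*cos(y))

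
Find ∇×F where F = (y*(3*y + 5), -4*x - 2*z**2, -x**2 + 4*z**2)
(4*z, 2*x, -6*y - 9)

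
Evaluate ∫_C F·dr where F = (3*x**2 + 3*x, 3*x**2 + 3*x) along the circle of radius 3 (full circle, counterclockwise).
27*pi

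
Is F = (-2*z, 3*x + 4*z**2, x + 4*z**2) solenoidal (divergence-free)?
No, ∇·F = 8*z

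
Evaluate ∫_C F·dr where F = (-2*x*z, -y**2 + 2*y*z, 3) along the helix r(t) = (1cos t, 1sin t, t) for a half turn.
2*pi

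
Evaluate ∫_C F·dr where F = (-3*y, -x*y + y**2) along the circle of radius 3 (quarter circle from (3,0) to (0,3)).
27*pi/4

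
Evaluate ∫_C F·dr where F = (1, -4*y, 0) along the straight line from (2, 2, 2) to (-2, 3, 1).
-14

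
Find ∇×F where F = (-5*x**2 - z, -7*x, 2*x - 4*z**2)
(0, -3, -7)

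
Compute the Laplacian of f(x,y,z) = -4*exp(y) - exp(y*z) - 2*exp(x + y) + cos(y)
-y**2*exp(y*z) - z**2*exp(y*z) - 4*exp(y) - 4*exp(x + y) - cos(y)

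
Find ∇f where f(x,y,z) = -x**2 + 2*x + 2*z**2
(2 - 2*x, 0, 4*z)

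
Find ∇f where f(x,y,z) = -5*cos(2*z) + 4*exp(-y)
(0, -4*exp(-y), 10*sin(2*z))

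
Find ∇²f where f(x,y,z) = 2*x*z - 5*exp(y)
-5*exp(y)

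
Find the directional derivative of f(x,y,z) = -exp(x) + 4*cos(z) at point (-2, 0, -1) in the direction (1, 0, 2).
sqrt(5)*(-1 + 8*exp(2)*sin(1))*exp(-2)/5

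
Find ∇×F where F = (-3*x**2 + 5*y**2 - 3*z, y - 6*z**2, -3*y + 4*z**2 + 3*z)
(12*z - 3, -3, -10*y)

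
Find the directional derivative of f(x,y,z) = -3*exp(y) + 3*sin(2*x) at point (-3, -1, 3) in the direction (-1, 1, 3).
-3*sqrt(11)*(1 + 2*E*cos(6))*exp(-1)/11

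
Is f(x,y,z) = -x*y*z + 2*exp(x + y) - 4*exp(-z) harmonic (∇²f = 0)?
No, ∇²f = (4*exp(x + y + z) - 4)*exp(-z)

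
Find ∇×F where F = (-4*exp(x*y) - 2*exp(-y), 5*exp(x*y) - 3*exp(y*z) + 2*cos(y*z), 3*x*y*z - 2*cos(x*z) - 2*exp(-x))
(3*x*z + 3*y*exp(y*z) + 2*y*sin(y*z), -3*y*z - 2*z*sin(x*z) - 2*exp(-x), ((4*x + 5*y)*exp(x*y + y) - 2)*exp(-y))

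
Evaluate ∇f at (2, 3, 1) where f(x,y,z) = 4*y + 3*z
(0, 4, 3)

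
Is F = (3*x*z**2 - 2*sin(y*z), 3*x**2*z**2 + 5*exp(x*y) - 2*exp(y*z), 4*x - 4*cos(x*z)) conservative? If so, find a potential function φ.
No, ∇×F = (-6*x**2*z + 2*y*exp(y*z), 6*x*z - 2*y*cos(y*z) - 4*z*sin(x*z) - 4, 6*x*z**2 + 5*y*exp(x*y) + 2*z*cos(y*z)) ≠ 0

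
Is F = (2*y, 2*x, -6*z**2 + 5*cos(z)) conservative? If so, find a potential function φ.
Yes, F is conservative. φ = 2*x*y - 2*z**3 + 5*sin(z)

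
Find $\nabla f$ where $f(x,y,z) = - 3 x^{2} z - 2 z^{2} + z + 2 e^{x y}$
(-6*x*z + 2*y*exp(x*y), 2*x*exp(x*y), -3*x**2 - 4*z + 1)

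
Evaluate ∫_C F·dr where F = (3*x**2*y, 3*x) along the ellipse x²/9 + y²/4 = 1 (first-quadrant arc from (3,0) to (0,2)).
-45*pi/8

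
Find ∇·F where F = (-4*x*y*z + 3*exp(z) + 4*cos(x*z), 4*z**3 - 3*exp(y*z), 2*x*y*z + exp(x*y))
2*x*y - 4*y*z - 3*z*exp(y*z) - 4*z*sin(x*z)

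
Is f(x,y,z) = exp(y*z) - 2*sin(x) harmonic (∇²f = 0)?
No, ∇²f = y**2*exp(y*z) + z**2*exp(y*z) + 2*sin(x)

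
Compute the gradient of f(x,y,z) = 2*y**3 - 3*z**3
(0, 6*y**2, -9*z**2)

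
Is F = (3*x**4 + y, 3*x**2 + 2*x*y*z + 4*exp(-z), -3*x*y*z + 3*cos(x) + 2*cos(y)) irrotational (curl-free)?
No, ∇×F = (-2*x*y - 3*x*z - 2*sin(y) + 4*exp(-z), 3*y*z + 3*sin(x), 6*x + 2*y*z - 1)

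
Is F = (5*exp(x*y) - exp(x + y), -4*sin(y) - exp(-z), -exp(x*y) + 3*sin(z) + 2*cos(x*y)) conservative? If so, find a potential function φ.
No, ∇×F = (-x*exp(x*y) - 2*x*sin(x*y) - exp(-z), y*(exp(x*y) + 2*sin(x*y)), -5*x*exp(x*y) + exp(x + y)) ≠ 0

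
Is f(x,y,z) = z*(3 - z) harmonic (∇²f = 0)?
No, ∇²f = -2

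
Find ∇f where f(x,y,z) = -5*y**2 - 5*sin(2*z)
(0, -10*y, -10*cos(2*z))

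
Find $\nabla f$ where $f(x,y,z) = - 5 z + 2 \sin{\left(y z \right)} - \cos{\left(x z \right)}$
(z*sin(x*z), 2*z*cos(y*z), x*sin(x*z) + 2*y*cos(y*z) - 5)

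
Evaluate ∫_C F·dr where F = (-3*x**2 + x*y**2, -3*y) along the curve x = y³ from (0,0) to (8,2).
-422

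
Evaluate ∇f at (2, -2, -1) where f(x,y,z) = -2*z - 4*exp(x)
(-4*exp(2), 0, -2)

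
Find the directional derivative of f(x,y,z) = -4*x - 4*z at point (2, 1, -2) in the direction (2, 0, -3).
4*sqrt(13)/13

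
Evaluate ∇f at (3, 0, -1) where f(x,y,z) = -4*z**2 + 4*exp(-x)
(-4*exp(-3), 0, 8)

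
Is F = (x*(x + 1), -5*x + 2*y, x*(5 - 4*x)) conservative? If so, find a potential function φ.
No, ∇×F = (0, 8*x - 5, -5) ≠ 0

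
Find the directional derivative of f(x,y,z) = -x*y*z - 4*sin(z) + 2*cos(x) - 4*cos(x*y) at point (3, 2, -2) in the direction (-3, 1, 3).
6*sqrt(19)*(-4 + sin(3) - 2*sin(6) - 2*cos(2))/19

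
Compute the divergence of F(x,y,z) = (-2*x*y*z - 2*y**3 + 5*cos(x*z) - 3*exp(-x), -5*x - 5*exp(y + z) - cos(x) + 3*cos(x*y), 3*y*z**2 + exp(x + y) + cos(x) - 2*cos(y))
-3*x*sin(x*y) + 4*y*z - 5*z*sin(x*z) - 5*exp(y + z) + 3*exp(-x)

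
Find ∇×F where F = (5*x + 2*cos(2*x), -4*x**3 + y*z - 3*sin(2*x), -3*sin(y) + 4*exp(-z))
(-y - 3*cos(y), 0, -12*x**2 - 6*cos(2*x))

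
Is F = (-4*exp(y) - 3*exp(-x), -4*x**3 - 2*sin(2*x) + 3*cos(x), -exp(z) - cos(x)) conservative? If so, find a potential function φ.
No, ∇×F = (0, -sin(x), -12*x**2 + 4*exp(y) - 3*sin(x) - 4*cos(2*x)) ≠ 0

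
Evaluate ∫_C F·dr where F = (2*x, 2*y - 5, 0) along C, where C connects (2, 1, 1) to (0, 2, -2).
-6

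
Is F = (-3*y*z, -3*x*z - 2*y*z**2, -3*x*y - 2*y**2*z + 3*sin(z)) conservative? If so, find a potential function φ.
Yes, F is conservative. φ = -3*x*y*z - y**2*z**2 - 3*cos(z)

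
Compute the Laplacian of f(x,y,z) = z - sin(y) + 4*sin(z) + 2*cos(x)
sin(y) - 4*sin(z) - 2*cos(x)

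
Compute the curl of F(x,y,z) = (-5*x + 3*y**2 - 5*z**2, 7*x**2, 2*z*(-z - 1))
(0, -10*z, 14*x - 6*y)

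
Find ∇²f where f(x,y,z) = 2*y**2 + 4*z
4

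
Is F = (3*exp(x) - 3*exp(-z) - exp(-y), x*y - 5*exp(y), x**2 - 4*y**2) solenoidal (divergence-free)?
No, ∇·F = x + 3*exp(x) - 5*exp(y)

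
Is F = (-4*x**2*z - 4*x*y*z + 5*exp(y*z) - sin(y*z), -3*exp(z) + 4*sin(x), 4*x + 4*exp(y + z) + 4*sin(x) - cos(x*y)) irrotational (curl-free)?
No, ∇×F = (x*sin(x*y) + 3*exp(z) + 4*exp(y + z), -4*x**2 - 4*x*y + 5*y*exp(y*z) - y*sin(x*y) - y*cos(y*z) - 4*cos(x) - 4, 4*x*z - 5*z*exp(y*z) + z*cos(y*z) + 4*cos(x))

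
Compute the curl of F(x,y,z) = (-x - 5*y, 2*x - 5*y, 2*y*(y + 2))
(4*y + 4, 0, 7)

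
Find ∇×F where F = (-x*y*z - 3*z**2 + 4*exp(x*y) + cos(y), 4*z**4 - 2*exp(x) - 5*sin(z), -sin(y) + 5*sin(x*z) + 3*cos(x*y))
(-3*x*sin(x*y) - 16*z**3 - cos(y) + 5*cos(z), -x*y + 3*y*sin(x*y) - 5*z*cos(x*z) - 6*z, x*z - 4*x*exp(x*y) - 2*exp(x) + sin(y))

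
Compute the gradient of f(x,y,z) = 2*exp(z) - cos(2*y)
(0, 2*sin(2*y), 2*exp(z))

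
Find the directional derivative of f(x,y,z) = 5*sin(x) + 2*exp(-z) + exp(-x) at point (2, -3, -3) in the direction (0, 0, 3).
-2*exp(3)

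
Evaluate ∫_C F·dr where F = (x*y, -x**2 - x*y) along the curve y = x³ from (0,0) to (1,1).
-29/35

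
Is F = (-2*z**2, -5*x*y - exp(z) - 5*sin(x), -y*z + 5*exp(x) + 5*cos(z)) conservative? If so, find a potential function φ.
No, ∇×F = (-z + exp(z), -4*z - 5*exp(x), -5*y - 5*cos(x)) ≠ 0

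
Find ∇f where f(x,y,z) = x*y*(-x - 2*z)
(2*y*(-x - z), -x*(x + 2*z), -2*x*y)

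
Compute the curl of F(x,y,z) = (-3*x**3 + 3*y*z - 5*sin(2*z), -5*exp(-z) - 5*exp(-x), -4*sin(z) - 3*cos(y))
(3*sin(y) - 5*exp(-z), 3*y - 10*cos(2*z), -3*z + 5*exp(-x))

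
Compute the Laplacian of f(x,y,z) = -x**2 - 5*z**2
-12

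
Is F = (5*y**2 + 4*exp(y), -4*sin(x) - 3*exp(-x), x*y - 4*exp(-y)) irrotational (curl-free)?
No, ∇×F = (x + 4*exp(-y), -y, -10*y - 4*exp(y) - 4*cos(x) + 3*exp(-x))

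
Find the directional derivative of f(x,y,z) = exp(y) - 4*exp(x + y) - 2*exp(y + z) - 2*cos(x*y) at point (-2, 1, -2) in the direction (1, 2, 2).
-20*exp(-1)/3 + 2*E/3 + 2*sin(2)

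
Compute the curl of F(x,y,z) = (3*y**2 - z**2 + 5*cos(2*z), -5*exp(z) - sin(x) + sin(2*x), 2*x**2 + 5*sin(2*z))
(5*exp(z), -4*x - 2*z - 10*sin(2*z), -6*y - cos(x) + 2*cos(2*x))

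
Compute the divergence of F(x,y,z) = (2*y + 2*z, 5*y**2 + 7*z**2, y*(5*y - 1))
10*y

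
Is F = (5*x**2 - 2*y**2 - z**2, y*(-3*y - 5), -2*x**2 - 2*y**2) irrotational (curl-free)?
No, ∇×F = (-4*y, 4*x - 2*z, 4*y)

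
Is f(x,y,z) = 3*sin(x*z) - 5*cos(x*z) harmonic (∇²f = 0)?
No, ∇²f = (x**2 + z**2)*(-3*sin(x*z) + 5*cos(x*z))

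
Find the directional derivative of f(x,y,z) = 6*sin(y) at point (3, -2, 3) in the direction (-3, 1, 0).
3*sqrt(10)*cos(2)/5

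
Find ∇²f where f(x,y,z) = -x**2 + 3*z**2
4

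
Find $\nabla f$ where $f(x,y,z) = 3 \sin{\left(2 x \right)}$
(6*cos(2*x), 0, 0)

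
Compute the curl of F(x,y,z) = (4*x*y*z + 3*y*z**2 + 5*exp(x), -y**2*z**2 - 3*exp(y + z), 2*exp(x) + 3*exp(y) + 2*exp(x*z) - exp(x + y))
(2*y**2*z + 3*exp(y) - exp(x + y) + 3*exp(y + z), 4*x*y + 6*y*z - 2*z*exp(x*z) - 2*exp(x) + exp(x + y), z*(-4*x - 3*z))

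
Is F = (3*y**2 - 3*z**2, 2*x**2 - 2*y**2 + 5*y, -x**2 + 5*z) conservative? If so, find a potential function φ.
No, ∇×F = (0, 2*x - 6*z, 4*x - 6*y) ≠ 0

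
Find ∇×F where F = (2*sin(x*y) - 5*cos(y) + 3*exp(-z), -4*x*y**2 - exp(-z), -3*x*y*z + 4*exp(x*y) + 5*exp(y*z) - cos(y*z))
(-3*x*z + 4*x*exp(x*y) + 5*z*exp(y*z) + z*sin(y*z) - exp(-z), 3*y*z - 4*y*exp(x*y) - 3*exp(-z), -2*x*cos(x*y) - 4*y**2 - 5*sin(y))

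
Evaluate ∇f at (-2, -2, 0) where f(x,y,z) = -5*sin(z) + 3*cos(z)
(0, 0, -5)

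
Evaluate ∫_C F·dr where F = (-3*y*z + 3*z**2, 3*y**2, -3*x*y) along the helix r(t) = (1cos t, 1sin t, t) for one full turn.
15*pi**2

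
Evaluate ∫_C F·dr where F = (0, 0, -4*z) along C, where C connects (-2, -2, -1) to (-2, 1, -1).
0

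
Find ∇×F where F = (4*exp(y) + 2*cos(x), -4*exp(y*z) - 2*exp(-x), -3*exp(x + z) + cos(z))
(4*y*exp(y*z), 3*exp(x + z), -4*exp(y) + 2*exp(-x))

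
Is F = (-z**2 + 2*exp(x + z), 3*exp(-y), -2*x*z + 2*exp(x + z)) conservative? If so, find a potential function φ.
Yes, F is conservative. φ = -x*z**2 + 2*exp(x + z) - 3*exp(-y)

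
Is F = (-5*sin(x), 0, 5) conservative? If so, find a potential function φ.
Yes, F is conservative. φ = 5*z + 5*cos(x)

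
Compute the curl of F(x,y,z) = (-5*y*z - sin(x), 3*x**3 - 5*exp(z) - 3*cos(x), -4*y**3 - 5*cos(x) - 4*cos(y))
(-12*y**2 + 5*exp(z) + 4*sin(y), -5*y - 5*sin(x), 9*x**2 + 5*z + 3*sin(x))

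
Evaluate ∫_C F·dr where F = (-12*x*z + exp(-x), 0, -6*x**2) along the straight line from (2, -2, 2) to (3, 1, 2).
-60 - exp(-3) + exp(-2)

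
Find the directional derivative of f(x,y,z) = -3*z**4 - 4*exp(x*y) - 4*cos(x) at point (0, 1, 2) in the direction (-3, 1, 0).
6*sqrt(10)/5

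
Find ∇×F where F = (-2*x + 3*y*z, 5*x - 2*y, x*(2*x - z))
(0, -4*x + 3*y + z, 5 - 3*z)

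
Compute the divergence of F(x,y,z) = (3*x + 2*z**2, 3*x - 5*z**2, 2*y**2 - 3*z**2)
3 - 6*z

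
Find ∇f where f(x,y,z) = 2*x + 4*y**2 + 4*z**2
(2, 8*y, 8*z)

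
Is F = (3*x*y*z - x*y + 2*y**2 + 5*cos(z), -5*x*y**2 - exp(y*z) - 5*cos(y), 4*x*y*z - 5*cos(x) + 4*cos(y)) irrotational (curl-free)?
No, ∇×F = (4*x*z + y*exp(y*z) - 4*sin(y), 3*x*y - 4*y*z - 5*sin(x) - 5*sin(z), -3*x*z + x - 5*y**2 - 4*y)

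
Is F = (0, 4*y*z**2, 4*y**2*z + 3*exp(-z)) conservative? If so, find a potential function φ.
Yes, F is conservative. φ = 2*y**2*z**2 - 3*exp(-z)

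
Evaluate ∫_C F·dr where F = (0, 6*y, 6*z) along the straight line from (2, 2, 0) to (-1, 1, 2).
3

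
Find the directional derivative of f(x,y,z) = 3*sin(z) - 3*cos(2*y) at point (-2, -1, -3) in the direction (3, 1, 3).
3*sqrt(19)*(3*cos(3) - 2*sin(2))/19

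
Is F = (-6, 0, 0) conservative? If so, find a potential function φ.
Yes, F is conservative. φ = -6*x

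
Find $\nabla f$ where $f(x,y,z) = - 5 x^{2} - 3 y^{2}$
(-10*x, -6*y, 0)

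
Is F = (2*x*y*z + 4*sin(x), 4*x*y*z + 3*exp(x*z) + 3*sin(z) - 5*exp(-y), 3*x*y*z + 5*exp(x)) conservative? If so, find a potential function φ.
No, ∇×F = (-4*x*y + 3*x*z - 3*x*exp(x*z) - 3*cos(z), 2*x*y - 3*y*z - 5*exp(x), z*(-2*x + 4*y + 3*exp(x*z))) ≠ 0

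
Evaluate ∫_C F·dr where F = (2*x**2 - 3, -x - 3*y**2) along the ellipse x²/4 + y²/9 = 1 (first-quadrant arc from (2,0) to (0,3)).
-79/3 - 3*pi/2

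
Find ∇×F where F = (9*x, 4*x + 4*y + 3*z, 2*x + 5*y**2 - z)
(10*y - 3, -2, 4)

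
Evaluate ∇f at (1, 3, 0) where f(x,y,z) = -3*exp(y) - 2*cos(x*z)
(0, -3*exp(3), 0)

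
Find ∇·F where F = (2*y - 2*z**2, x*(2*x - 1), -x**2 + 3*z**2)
6*z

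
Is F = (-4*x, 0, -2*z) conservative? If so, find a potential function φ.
Yes, F is conservative. φ = -2*x**2 - z**2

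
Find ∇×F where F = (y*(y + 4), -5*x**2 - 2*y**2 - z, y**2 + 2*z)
(2*y + 1, 0, -10*x - 2*y - 4)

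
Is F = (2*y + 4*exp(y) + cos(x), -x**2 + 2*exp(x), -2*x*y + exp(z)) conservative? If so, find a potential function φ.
No, ∇×F = (-2*x, 2*y, -2*x + 2*exp(x) - 4*exp(y) - 2) ≠ 0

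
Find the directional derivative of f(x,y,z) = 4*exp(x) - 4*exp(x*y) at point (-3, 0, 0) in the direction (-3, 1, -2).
-6*sqrt(14)*(1 - exp(3))*exp(-3)/7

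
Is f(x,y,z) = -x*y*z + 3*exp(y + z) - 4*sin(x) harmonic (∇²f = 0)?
No, ∇²f = 6*exp(y + z) + 4*sin(x)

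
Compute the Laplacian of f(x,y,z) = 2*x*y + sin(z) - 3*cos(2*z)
-sin(z) + 12*cos(2*z)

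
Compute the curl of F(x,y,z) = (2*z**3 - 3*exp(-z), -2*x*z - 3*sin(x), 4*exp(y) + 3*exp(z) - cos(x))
(2*x + 4*exp(y), 6*z**2 - sin(x) + 3*exp(-z), -2*z - 3*cos(x))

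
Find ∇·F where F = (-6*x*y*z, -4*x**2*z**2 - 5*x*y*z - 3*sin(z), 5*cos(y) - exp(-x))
z*(-5*x - 6*y)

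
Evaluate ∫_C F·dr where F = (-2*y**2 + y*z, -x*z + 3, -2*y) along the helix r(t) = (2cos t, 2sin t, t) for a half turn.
40/3 - 2*pi**2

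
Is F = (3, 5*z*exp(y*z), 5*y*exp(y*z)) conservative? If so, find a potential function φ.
Yes, F is conservative. φ = 3*x + 5*exp(y*z)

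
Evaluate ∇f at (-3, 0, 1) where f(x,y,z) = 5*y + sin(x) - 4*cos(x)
(cos(3) - 4*sin(3), 5, 0)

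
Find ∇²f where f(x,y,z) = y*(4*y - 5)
8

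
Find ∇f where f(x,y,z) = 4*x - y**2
(4, -2*y, 0)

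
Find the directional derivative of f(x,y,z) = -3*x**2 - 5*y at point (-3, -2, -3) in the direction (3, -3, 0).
23*sqrt(2)/2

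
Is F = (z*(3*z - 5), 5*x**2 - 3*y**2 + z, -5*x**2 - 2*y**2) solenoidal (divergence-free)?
No, ∇·F = -6*y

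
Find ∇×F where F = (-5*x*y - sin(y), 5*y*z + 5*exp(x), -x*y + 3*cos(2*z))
(-x - 5*y, y, 5*x + 5*exp(x) + cos(y))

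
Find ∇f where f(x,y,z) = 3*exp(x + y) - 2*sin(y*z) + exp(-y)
(3*exp(x + y), -2*z*cos(y*z) + 3*exp(x + y) - exp(-y), -2*y*cos(y*z))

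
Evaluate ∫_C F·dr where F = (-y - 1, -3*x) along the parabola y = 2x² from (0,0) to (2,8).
-118/3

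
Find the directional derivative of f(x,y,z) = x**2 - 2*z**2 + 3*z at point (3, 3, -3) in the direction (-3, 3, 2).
6*sqrt(22)/11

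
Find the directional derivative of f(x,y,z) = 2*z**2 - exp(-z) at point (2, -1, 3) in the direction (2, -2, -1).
-4 - exp(-3)/3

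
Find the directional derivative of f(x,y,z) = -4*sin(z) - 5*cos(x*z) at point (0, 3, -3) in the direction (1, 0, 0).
0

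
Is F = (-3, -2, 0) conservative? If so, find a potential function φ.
Yes, F is conservative. φ = -3*x - 2*y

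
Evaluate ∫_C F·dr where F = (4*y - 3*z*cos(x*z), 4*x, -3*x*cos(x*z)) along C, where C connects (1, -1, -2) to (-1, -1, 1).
-3*sin(2) + 3*sin(1) + 8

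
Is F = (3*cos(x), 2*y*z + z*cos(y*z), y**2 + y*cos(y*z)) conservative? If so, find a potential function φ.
Yes, F is conservative. φ = y**2*z + 3*sin(x) + sin(y*z)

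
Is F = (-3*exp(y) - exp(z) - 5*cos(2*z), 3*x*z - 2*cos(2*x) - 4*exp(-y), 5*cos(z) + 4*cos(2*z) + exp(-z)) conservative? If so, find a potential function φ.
No, ∇×F = (-3*x, -exp(z) + 10*sin(2*z), 3*z + 3*exp(y) + 4*sin(2*x)) ≠ 0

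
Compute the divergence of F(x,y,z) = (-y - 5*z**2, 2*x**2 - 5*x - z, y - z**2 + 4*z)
4 - 2*z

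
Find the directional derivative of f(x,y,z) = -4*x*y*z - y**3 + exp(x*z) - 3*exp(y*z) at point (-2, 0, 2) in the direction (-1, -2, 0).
sqrt(5)*(-4*exp(4) - 2/5)*exp(-4)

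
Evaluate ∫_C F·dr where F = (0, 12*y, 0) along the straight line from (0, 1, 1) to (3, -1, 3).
0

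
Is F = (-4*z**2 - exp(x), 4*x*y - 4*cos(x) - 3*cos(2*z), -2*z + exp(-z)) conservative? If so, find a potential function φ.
No, ∇×F = (-6*sin(2*z), -8*z, 4*y + 4*sin(x)) ≠ 0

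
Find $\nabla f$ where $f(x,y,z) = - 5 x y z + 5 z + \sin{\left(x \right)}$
(-5*y*z + cos(x), -5*x*z, -5*x*y + 5)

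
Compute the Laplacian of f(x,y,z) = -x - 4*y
0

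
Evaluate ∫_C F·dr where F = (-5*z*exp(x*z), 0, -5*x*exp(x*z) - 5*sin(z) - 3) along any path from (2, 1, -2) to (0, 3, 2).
-17 + 5*exp(-4)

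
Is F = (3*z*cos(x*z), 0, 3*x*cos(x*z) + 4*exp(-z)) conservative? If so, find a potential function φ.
Yes, F is conservative. φ = 3*sin(x*z) - 4*exp(-z)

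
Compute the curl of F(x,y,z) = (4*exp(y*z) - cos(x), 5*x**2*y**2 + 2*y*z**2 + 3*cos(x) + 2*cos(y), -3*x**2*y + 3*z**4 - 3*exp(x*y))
(-3*x**2 - 3*x*exp(x*y) - 4*y*z, y*(6*x + 3*exp(x*y) + 4*exp(y*z)), 10*x*y**2 - 4*z*exp(y*z) - 3*sin(x))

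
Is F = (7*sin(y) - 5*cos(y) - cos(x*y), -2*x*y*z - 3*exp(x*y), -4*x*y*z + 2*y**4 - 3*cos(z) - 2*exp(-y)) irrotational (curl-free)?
No, ∇×F = (2*x*y - 4*x*z + 8*y**3 + 2*exp(-y), 4*y*z, -x*sin(x*y) - 2*y*z - 3*y*exp(x*y) - 5*sin(y) - 7*cos(y))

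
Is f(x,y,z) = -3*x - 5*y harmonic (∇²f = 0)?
Yes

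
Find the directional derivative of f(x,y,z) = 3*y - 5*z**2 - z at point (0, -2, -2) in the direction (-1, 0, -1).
-19*sqrt(2)/2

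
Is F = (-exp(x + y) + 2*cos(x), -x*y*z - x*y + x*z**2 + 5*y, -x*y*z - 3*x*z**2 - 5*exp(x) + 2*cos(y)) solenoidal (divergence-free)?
No, ∇·F = -x*y - 7*x*z - x - exp(x + y) - 2*sin(x) + 5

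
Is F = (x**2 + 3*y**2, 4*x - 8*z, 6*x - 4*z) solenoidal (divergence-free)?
No, ∇·F = 2*x - 4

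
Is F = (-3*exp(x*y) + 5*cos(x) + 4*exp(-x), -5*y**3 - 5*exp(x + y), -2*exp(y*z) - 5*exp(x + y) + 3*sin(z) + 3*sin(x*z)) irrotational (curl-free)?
No, ∇×F = (-2*z*exp(y*z) - 5*exp(x + y), -3*z*cos(x*z) + 5*exp(x + y), 3*x*exp(x*y) - 5*exp(x + y))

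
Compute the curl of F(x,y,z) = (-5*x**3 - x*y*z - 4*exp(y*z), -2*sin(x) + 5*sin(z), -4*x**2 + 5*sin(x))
(-5*cos(z), -x*y + 8*x - 4*y*exp(y*z) - 5*cos(x), x*z + 4*z*exp(y*z) - 2*cos(x))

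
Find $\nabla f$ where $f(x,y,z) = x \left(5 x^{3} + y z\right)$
(20*x**3 + y*z, x*z, x*y)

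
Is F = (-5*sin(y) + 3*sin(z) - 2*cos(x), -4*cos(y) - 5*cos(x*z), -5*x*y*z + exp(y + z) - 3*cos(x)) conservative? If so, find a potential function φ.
No, ∇×F = (-5*x*z - 5*x*sin(x*z) + exp(y + z), 5*y*z - 3*sin(x) + 3*cos(z), 5*z*sin(x*z) + 5*cos(y)) ≠ 0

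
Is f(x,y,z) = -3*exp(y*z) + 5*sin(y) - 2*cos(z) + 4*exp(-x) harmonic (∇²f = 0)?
No, ∇²f = -3*y**2*exp(y*z) - 3*z**2*exp(y*z) - 5*sin(y) + 2*cos(z) + 4*exp(-x)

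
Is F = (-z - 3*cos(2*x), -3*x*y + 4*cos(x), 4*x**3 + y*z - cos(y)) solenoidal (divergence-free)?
No, ∇·F = -3*x + y + 6*sin(2*x)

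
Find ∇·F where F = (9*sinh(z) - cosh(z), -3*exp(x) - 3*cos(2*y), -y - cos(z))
6*sin(2*y) + sin(z)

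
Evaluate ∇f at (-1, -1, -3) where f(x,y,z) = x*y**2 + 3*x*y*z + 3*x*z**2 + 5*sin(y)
(37, 5*cos(1) + 11, 21)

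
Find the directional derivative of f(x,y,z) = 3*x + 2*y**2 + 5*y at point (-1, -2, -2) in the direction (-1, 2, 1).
-3*sqrt(6)/2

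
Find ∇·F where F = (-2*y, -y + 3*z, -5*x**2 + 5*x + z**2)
2*z - 1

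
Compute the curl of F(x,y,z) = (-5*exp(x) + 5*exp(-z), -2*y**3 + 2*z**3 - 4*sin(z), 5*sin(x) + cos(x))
(-6*z**2 + 4*cos(z), sin(x) - 5*cos(x) - 5*exp(-z), 0)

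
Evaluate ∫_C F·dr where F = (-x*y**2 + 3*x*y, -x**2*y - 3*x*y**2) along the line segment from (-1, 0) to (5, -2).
-76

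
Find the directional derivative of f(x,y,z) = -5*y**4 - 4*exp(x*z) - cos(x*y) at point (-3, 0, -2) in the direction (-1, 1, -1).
-20*sqrt(3)*exp(6)/3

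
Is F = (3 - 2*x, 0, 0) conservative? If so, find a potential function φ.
Yes, F is conservative. φ = x*(3 - x)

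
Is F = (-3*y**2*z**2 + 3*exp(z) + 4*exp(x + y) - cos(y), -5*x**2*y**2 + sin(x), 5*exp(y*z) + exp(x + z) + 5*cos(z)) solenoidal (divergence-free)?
No, ∇·F = -10*x**2*y + 5*y*exp(y*z) + 4*exp(x + y) + exp(x + z) - 5*sin(z)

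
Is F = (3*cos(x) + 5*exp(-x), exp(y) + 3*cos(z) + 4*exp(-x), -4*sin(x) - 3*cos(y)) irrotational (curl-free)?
No, ∇×F = (3*sin(y) + 3*sin(z), 4*cos(x), -4*exp(-x))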